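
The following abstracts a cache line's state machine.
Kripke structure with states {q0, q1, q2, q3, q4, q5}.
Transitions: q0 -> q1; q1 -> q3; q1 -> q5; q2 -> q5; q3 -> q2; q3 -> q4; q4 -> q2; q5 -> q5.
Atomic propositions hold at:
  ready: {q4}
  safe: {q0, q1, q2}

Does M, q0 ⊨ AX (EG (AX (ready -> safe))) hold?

Yes

Sat(ready -> safe) = {q0, q1, q2, q3, q5}
Sat(AX (ready -> safe)) = {s : every successor in {q0, q1, q2, q3, q5}} = {q0, q1, q2, q4, q5}
EG (AX (ready -> safe)): greatest fixpoint, start Z0 = {q0, q1, q2, q4, q5}, keep only states in Sat with some successor in Z. Already a fixed point.
Sat(EG (AX (ready -> safe))) = {q0, q1, q2, q4, q5}
Sat(AX (EG (AX (ready -> safe)))) = {s : every successor in {q0, q1, q2, q4, q5}} = {q0, q2, q3, q4, q5}
q0 ∈ Sat(AX (EG (AX (ready -> safe)))) = {q0, q2, q3, q4, q5}, so the formula holds at q0.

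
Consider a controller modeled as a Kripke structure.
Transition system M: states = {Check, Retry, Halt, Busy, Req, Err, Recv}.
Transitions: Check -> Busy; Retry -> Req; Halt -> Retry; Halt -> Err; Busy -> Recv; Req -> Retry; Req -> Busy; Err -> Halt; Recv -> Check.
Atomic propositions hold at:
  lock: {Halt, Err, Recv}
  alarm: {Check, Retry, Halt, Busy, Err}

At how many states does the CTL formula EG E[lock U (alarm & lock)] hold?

2

Sat(alarm & lock) = {Halt, Err}
E[lock U (alarm & lock)]: least fixpoint, start Z0 = Sat((alarm & lock)) = {Halt, Err}, add states in Sat(lock) with some successor in Z. Already a fixed point.
Sat(E[lock U (alarm & lock)]) = {Halt, Err}
EG E[lock U (alarm & lock)]: greatest fixpoint, start Z0 = {Halt, Err}, keep only states in Sat with some successor in Z. Already a fixed point.
Sat(EG E[lock U (alarm & lock)]) = {Halt, Err}
|Sat(EG E[lock U (alarm & lock)])| = |{Halt, Err}| = 2.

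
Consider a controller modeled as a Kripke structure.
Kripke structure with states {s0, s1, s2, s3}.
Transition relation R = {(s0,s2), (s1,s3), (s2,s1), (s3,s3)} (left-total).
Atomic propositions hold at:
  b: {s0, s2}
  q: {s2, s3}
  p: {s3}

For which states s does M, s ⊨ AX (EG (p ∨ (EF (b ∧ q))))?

Sat(b ∧ q) = {s2}
EF (b ∧ q): least fixpoint, start Z0 = {s2}, add states with some successor in Z. Z1 = {s0, s2}; fixed.
Sat(EF (b ∧ q)) = {s0, s2}
Sat(p ∨ (EF (b ∧ q))) = {s0, s2, s3}
EG (p ∨ (EF (b ∧ q))): greatest fixpoint, start Z0 = {s0, s2, s3}, keep only states in Sat with some successor in Z. Z1 = {s0, s3}; Z2 = {s3}; fixed.
Sat(EG (p ∨ (EF (b ∧ q)))) = {s3}
Sat(AX (EG (p ∨ (EF (b ∧ q))))) = {s : every successor in {s3}} = {s1, s3}

{s1, s3}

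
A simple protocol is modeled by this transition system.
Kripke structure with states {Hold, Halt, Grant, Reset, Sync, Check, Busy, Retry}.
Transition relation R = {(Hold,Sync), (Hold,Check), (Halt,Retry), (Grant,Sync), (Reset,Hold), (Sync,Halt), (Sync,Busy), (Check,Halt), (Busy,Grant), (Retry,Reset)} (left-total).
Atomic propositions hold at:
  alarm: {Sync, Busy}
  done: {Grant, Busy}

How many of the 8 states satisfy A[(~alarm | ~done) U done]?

Sat(~alarm) = {Hold, Halt, Grant, Reset, Check, Retry}
Sat(~done) = {Hold, Halt, Reset, Sync, Check, Retry}
Sat(~alarm | ~done) = {Hold, Halt, Grant, Reset, Sync, Check, Retry}
A[(~alarm | ~done) U done]: least fixpoint, start Z0 = Sat(done) = {Grant, Busy}, add states in Sat(~alarm | ~done) with every successor in Z. Already a fixed point.
Sat(A[(~alarm | ~done) U done]) = {Grant, Busy}
|Sat(A[(~alarm | ~done) U done])| = |{Grant, Busy}| = 2.

2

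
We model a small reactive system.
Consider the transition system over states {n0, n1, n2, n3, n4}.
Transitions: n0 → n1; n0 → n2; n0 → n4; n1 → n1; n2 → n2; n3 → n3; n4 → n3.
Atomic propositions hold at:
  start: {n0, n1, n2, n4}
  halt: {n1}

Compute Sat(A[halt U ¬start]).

Sat(¬start) = {n3}
A[halt U ¬start]: least fixpoint, start Z0 = Sat(¬start) = {n3}, add states in Sat(halt) with every successor in Z. Already a fixed point.
Sat(A[halt U ¬start]) = {n3}

{n3}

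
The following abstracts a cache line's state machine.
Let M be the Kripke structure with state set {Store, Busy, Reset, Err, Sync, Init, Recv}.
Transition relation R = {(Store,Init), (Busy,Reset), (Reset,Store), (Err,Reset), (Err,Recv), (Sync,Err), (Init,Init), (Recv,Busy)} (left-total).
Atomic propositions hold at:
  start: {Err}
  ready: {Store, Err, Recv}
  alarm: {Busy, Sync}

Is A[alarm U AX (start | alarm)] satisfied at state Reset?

Sat(start | alarm) = {Busy, Err, Sync}
Sat(AX (start | alarm)) = {s : every successor in {Busy, Err, Sync}} = {Sync, Recv}
A[alarm U AX (start | alarm)]: least fixpoint, start Z0 = Sat(AX (start | alarm)) = {Sync, Recv}, add states in Sat(alarm) with every successor in Z. Already a fixed point.
Sat(A[alarm U AX (start | alarm)]) = {Sync, Recv}
Reset ∉ Sat(A[alarm U AX (start | alarm)]) = {Sync, Recv}, so the formula does not hold at Reset.

No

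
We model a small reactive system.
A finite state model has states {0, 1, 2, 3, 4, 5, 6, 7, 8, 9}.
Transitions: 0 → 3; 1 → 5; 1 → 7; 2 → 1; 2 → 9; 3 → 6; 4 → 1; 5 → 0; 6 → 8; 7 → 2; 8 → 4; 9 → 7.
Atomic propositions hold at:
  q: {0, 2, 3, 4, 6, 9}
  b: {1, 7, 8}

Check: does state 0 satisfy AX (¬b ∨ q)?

Sat(¬b) = {0, 2, 3, 4, 5, 6, 9}
Sat(¬b ∨ q) = {0, 2, 3, 4, 5, 6, 9}
Sat(AX (¬b ∨ q)) = {s : every successor in {0, 2, 3, 4, 5, 6, 9}} = {0, 3, 5, 7, 8}
0 ∈ Sat(AX (¬b ∨ q)) = {0, 3, 5, 7, 8}, so the formula holds at 0.

Yes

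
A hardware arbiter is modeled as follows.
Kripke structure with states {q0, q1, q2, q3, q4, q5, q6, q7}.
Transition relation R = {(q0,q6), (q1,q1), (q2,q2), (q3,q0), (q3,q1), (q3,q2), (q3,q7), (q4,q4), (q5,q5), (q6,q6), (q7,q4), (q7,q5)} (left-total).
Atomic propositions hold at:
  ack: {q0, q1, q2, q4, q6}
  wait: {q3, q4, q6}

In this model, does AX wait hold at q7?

No

Sat(AX wait) = {s : every successor in {q3, q4, q6}} = {q0, q4, q6}
q7 ∉ Sat(AX wait) = {q0, q4, q6}, so the formula does not hold at q7.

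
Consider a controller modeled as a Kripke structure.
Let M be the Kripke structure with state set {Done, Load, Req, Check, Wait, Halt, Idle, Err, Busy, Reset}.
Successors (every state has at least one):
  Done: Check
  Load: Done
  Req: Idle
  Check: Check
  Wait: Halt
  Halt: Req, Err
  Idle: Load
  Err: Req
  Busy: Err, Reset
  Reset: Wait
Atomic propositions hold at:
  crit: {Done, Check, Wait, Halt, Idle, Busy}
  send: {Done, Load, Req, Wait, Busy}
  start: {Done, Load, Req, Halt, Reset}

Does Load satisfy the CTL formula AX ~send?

Sat(~send) = {Check, Halt, Idle, Err, Reset}
Sat(AX ~send) = {s : every successor in {Check, Halt, Idle, Err, Reset}} = {Done, Req, Check, Wait, Busy}
Load ∉ Sat(AX ~send) = {Done, Req, Check, Wait, Busy}, so the formula does not hold at Load.

No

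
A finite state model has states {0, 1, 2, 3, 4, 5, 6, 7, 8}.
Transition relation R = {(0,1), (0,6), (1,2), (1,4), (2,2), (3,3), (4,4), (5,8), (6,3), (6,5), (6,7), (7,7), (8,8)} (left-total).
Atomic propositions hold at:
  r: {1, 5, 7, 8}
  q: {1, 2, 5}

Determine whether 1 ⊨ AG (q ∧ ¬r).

No

Sat(¬r) = {0, 2, 3, 4, 6}
Sat(q ∧ ¬r) = {2}
AG (q ∧ ¬r): greatest fixpoint, start Z0 = {2}, keep only states in Sat with every successor in Z. Already a fixed point.
Sat(AG (q ∧ ¬r)) = {2}
1 ∉ Sat(AG (q ∧ ¬r)) = {2}, so the formula does not hold at 1.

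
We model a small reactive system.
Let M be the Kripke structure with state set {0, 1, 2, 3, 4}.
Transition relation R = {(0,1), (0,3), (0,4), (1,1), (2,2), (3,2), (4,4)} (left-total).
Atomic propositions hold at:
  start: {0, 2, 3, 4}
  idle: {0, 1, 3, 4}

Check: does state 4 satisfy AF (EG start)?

Yes

EG start: greatest fixpoint, start Z0 = {0, 2, 3, 4}, keep only states in Sat with some successor in Z. Already a fixed point.
Sat(EG start) = {0, 2, 3, 4}
AF (EG start): least fixpoint, start Z0 = {0, 2, 3, 4}, add states with every successor in Z. Already a fixed point.
Sat(AF (EG start)) = {0, 2, 3, 4}
4 ∈ Sat(AF (EG start)) = {0, 2, 3, 4}, so the formula holds at 4.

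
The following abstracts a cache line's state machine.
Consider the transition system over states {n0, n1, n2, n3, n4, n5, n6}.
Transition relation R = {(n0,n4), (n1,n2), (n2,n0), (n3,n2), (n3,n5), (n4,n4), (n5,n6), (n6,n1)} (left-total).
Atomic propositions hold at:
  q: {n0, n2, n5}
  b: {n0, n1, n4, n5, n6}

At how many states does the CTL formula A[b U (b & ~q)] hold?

5

Sat(~q) = {n1, n3, n4, n6}
Sat(b & ~q) = {n1, n4, n6}
A[b U (b & ~q)]: least fixpoint, start Z0 = Sat((b & ~q)) = {n1, n4, n6}, add states in Sat(b) with every successor in Z. Z1 = {n0, n1, n4, n5, n6}; fixed.
Sat(A[b U (b & ~q)]) = {n0, n1, n4, n5, n6}
|Sat(A[b U (b & ~q)])| = |{n0, n1, n4, n5, n6}| = 5.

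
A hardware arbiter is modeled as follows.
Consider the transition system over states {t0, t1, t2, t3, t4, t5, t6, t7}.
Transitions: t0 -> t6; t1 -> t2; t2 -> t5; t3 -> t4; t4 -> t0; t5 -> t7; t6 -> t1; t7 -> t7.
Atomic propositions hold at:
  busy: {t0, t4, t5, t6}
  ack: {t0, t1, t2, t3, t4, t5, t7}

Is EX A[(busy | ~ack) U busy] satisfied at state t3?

Yes

Sat(~ack) = {t6}
Sat(busy | ~ack) = {t0, t4, t5, t6}
A[(busy | ~ack) U busy]: least fixpoint, start Z0 = Sat(busy) = {t0, t4, t5, t6}, add states in Sat(busy | ~ack) with every successor in Z. Already a fixed point.
Sat(A[(busy | ~ack) U busy]) = {t0, t4, t5, t6}
Sat(EX A[(busy | ~ack) U busy]) = {s : some successor in {t0, t4, t5, t6}} = {t0, t2, t3, t4}
t3 ∈ Sat(EX A[(busy | ~ack) U busy]) = {t0, t2, t3, t4}, so the formula holds at t3.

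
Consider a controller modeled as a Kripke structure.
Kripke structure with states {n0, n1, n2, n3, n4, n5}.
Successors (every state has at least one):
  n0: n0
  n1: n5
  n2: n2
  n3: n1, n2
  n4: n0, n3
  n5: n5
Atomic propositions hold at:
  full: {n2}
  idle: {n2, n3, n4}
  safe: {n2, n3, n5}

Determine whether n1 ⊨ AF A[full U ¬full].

Sat(¬full) = {n0, n1, n3, n4, n5}
A[full U ¬full]: least fixpoint, start Z0 = Sat(¬full) = {n0, n1, n3, n4, n5}, add states in Sat(full) with every successor in Z. Already a fixed point.
Sat(A[full U ¬full]) = {n0, n1, n3, n4, n5}
AF A[full U ¬full]: least fixpoint, start Z0 = {n0, n1, n3, n4, n5}, add states with every successor in Z. Already a fixed point.
Sat(AF A[full U ¬full]) = {n0, n1, n3, n4, n5}
n1 ∈ Sat(AF A[full U ¬full]) = {n0, n1, n3, n4, n5}, so the formula holds at n1.

Yes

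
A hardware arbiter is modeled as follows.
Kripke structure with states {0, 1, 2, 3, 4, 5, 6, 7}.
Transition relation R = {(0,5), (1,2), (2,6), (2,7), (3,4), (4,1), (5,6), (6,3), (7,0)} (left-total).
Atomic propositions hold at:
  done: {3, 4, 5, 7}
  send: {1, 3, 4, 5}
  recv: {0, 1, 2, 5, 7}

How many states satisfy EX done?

4

Sat(EX done) = {s : some successor in {3, 4, 5, 7}} = {0, 2, 3, 6}
|Sat(EX done)| = |{0, 2, 3, 6}| = 4.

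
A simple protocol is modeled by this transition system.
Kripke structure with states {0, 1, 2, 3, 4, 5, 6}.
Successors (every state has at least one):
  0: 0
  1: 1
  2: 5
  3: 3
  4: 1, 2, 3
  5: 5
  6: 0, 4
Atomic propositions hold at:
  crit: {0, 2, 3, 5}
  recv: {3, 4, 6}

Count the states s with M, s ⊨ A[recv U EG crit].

4

EG crit: greatest fixpoint, start Z0 = {0, 2, 3, 5}, keep only states in Sat with some successor in Z. Already a fixed point.
Sat(EG crit) = {0, 2, 3, 5}
A[recv U EG crit]: least fixpoint, start Z0 = Sat(EG crit) = {0, 2, 3, 5}, add states in Sat(recv) with every successor in Z. Already a fixed point.
Sat(A[recv U EG crit]) = {0, 2, 3, 5}
|Sat(A[recv U EG crit])| = |{0, 2, 3, 5}| = 4.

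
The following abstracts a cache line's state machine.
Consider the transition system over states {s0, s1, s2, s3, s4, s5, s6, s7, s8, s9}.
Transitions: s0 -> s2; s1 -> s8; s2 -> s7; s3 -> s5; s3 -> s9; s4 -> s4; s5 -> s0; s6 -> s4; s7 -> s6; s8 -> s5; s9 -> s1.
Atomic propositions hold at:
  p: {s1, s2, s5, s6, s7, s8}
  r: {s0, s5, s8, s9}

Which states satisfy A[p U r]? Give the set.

{s0, s1, s5, s8, s9}

A[p U r]: least fixpoint, start Z0 = Sat(r) = {s0, s5, s8, s9}, add states in Sat(p) with every successor in Z. Z1 = {s0, s1, s5, s8, s9}; fixed.
Sat(A[p U r]) = {s0, s1, s5, s8, s9}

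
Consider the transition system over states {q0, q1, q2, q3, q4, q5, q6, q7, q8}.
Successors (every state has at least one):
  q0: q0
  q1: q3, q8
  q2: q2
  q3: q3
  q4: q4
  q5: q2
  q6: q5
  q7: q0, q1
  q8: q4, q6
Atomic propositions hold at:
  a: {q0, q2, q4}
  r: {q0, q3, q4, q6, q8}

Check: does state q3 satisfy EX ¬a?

Sat(¬a) = {q1, q3, q5, q6, q7, q8}
Sat(EX ¬a) = {s : some successor in {q1, q3, q5, q6, q7, q8}} = {q1, q3, q6, q7, q8}
q3 ∈ Sat(EX ¬a) = {q1, q3, q6, q7, q8}, so the formula holds at q3.

Yes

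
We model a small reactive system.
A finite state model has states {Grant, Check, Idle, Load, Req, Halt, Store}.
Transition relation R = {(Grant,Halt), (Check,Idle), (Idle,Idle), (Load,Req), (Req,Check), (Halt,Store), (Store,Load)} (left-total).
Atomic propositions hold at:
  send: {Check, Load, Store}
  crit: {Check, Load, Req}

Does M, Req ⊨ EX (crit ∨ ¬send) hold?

Sat(¬send) = {Grant, Idle, Req, Halt}
Sat(crit ∨ ¬send) = {Grant, Check, Idle, Load, Req, Halt}
Sat(EX (crit ∨ ¬send)) = {s : some successor in {Grant, Check, Idle, Load, Req, Halt}} = {Grant, Check, Idle, Load, Req, Store}
Req ∈ Sat(EX (crit ∨ ¬send)) = {Grant, Check, Idle, Load, Req, Store}, so the formula holds at Req.

Yes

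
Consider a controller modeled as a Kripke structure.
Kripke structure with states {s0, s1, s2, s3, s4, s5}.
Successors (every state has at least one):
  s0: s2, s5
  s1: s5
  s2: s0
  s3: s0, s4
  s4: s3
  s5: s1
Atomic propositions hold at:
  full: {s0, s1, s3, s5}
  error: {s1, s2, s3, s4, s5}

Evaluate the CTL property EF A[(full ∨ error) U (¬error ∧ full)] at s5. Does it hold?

No

Sat(full ∨ error) = {s0, s1, s2, s3, s4, s5}
Sat(¬error) = {s0}
Sat(¬error ∧ full) = {s0}
A[(full ∨ error) U (¬error ∧ full)]: least fixpoint, start Z0 = Sat((¬error ∧ full)) = {s0}, add states in Sat(full ∨ error) with every successor in Z. Z1 = {s0, s2}; fixed.
Sat(A[(full ∨ error) U (¬error ∧ full)]) = {s0, s2}
EF A[(full ∨ error) U (¬error ∧ full)]: least fixpoint, start Z0 = {s0, s2}, add states with some successor in Z. Z1 = {s0, s2, s3}; Z2 = {s0, s2, s3, s4}; fixed.
Sat(EF A[(full ∨ error) U (¬error ∧ full)]) = {s0, s2, s3, s4}
s5 ∉ Sat(EF A[(full ∨ error) U (¬error ∧ full)]) = {s0, s2, s3, s4}, so the formula does not hold at s5.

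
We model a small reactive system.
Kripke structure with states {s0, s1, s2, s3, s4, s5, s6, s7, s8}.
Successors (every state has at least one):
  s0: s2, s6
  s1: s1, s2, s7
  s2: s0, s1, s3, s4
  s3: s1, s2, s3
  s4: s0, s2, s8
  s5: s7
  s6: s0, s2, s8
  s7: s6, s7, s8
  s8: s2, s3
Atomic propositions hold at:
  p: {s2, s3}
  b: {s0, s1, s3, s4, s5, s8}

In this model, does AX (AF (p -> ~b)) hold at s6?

Yes

Sat(~b) = {s2, s6, s7}
Sat(p -> ~b) = {s0, s1, s2, s4, s5, s6, s7, s8}
AF (p -> ~b): least fixpoint, start Z0 = {s0, s1, s2, s4, s5, s6, s7, s8}, add states with every successor in Z. Already a fixed point.
Sat(AF (p -> ~b)) = {s0, s1, s2, s4, s5, s6, s7, s8}
Sat(AX (AF (p -> ~b))) = {s : every successor in {s0, s1, s2, s4, s5, s6, s7, s8}} = {s0, s1, s4, s5, s6, s7}
s6 ∈ Sat(AX (AF (p -> ~b))) = {s0, s1, s4, s5, s6, s7}, so the formula holds at s6.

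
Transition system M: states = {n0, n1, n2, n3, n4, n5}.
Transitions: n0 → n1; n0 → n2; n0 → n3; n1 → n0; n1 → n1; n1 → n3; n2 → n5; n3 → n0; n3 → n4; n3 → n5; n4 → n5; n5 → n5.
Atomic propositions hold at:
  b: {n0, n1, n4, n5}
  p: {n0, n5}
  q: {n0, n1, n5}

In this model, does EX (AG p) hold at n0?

No

AG p: greatest fixpoint, start Z0 = {n0, n5}, keep only states in Sat with every successor in Z. Z1 = {n5}; fixed.
Sat(AG p) = {n5}
Sat(EX (AG p)) = {s : some successor in {n5}} = {n2, n3, n4, n5}
n0 ∉ Sat(EX (AG p)) = {n2, n3, n4, n5}, so the formula does not hold at n0.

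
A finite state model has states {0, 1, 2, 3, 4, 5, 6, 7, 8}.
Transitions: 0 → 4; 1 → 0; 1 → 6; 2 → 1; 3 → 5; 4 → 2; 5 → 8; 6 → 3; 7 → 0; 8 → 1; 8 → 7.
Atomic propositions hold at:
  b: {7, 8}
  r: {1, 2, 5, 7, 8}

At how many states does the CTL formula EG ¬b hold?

Sat(¬b) = {0, 1, 2, 3, 4, 5, 6}
EG ¬b: greatest fixpoint, start Z0 = {0, 1, 2, 3, 4, 5, 6}, keep only states in Sat with some successor in Z. Z1 = {0, 1, 2, 3, 4, 6}; Z2 = {0, 1, 2, 4, 6}; Z3 = {0, 1, 2, 4}; fixed.
Sat(EG ¬b) = {0, 1, 2, 4}
|Sat(EG ¬b)| = |{0, 1, 2, 4}| = 4.

4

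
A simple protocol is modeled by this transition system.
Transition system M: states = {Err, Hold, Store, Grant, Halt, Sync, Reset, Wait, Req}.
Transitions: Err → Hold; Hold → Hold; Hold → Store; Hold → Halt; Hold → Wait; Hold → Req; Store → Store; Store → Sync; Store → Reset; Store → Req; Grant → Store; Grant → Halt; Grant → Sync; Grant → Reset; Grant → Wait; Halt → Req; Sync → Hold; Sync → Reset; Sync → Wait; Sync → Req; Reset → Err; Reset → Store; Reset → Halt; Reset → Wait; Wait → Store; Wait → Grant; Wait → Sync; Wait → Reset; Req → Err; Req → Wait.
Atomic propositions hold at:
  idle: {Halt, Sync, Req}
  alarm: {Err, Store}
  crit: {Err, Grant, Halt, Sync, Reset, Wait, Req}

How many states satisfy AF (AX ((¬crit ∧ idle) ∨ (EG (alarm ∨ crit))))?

Sat(¬crit) = {Hold, Store}
Sat(¬crit ∧ idle) = ∅
Sat(alarm ∨ crit) = {Err, Store, Grant, Halt, Sync, Reset, Wait, Req}
EG (alarm ∨ crit): greatest fixpoint, start Z0 = {Err, Store, Grant, Halt, Sync, Reset, Wait, Req}, keep only states in Sat with some successor in Z. Z1 = {Store, Grant, Halt, Sync, Reset, Wait, Req}; fixed.
Sat(EG (alarm ∨ crit)) = {Store, Grant, Halt, Sync, Reset, Wait, Req}
Sat((¬crit ∧ idle) ∨ (EG (alarm ∨ crit))) = {Store, Grant, Halt, Sync, Reset, Wait, Req}
Sat(AX ((¬crit ∧ idle) ∨ (EG (alarm ∨ crit)))) = {s : every successor in {Store, Grant, Halt, Sync, Reset, Wait, Req}} = {Store, Grant, Halt, Wait}
AF (AX ((¬crit ∧ idle) ∨ (EG (alarm ∨ crit)))): least fixpoint, start Z0 = {Store, Grant, Halt, Wait}, add states with every successor in Z. Already a fixed point.
Sat(AF (AX ((¬crit ∧ idle) ∨ (EG (alarm ∨ crit))))) = {Store, Grant, Halt, Wait}
|Sat(AF (AX ((¬crit ∧ idle) ∨ (EG (alarm ∨ crit)))))| = |{Store, Grant, Halt, Wait}| = 4.

4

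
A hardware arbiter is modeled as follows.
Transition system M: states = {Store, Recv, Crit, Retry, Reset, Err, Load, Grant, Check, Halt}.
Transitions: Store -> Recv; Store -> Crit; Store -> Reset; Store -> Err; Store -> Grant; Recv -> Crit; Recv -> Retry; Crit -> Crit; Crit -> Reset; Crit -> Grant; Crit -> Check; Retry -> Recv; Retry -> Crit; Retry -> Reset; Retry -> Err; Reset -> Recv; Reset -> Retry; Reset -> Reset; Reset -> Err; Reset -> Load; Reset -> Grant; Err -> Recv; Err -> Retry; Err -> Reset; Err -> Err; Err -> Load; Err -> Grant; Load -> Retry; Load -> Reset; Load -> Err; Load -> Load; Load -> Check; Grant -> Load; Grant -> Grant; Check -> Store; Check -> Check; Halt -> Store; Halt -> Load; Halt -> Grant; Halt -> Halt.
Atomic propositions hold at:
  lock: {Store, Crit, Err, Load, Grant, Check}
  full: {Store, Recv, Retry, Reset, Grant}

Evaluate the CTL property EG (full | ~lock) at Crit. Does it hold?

No

Sat(~lock) = {Recv, Retry, Reset, Halt}
Sat(full | ~lock) = {Store, Recv, Retry, Reset, Grant, Halt}
EG (full | ~lock): greatest fixpoint, start Z0 = {Store, Recv, Retry, Reset, Grant, Halt}, keep only states in Sat with some successor in Z. Already a fixed point.
Sat(EG (full | ~lock)) = {Store, Recv, Retry, Reset, Grant, Halt}
Crit ∉ Sat(EG (full | ~lock)) = {Store, Recv, Retry, Reset, Grant, Halt}, so the formula does not hold at Crit.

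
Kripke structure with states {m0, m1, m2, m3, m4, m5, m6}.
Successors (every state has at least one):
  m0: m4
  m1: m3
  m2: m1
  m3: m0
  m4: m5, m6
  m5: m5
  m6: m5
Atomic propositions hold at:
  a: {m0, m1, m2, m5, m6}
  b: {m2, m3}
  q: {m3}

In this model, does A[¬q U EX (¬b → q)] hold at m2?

Sat(¬q) = {m0, m1, m2, m4, m5, m6}
Sat(¬b) = {m0, m1, m4, m5, m6}
Sat(¬b → q) = {m2, m3}
Sat(EX (¬b → q)) = {s : some successor in {m2, m3}} = {m1}
A[¬q U EX (¬b → q)]: least fixpoint, start Z0 = Sat(EX (¬b → q)) = {m1}, add states in Sat(¬q) with every successor in Z. Z1 = {m1, m2}; fixed.
Sat(A[¬q U EX (¬b → q)]) = {m1, m2}
m2 ∈ Sat(A[¬q U EX (¬b → q)]) = {m1, m2}, so the formula holds at m2.

Yes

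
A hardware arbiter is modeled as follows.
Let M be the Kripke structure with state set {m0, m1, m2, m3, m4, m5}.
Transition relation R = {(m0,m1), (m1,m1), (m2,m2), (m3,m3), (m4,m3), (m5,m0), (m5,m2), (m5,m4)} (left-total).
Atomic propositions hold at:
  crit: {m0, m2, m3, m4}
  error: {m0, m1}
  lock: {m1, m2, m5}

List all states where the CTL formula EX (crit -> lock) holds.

{m0, m1, m2, m5}

Sat(crit -> lock) = {m1, m2, m5}
Sat(EX (crit -> lock)) = {s : some successor in {m1, m2, m5}} = {m0, m1, m2, m5}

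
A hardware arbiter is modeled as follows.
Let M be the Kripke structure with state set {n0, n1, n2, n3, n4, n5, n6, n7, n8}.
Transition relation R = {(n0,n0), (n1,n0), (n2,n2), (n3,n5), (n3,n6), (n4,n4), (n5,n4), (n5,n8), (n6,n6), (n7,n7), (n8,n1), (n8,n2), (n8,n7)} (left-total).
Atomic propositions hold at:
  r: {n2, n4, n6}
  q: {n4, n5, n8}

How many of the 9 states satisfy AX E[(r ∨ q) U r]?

5

Sat(r ∨ q) = {n2, n4, n5, n6, n8}
E[(r ∨ q) U r]: least fixpoint, start Z0 = Sat(r) = {n2, n4, n6}, add states in Sat(r ∨ q) with some successor in Z. Z1 = {n2, n4, n5, n6, n8}; fixed.
Sat(E[(r ∨ q) U r]) = {n2, n4, n5, n6, n8}
Sat(AX E[(r ∨ q) U r]) = {s : every successor in {n2, n4, n5, n6, n8}} = {n2, n3, n4, n5, n6}
|Sat(AX E[(r ∨ q) U r])| = |{n2, n3, n4, n5, n6}| = 5.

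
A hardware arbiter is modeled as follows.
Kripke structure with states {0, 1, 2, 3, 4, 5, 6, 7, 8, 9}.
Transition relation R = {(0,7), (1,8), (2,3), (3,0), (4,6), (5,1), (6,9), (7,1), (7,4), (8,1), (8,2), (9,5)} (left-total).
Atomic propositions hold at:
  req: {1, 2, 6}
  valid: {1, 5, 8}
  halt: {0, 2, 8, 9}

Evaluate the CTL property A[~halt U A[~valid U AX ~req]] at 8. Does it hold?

No

Sat(~halt) = {1, 3, 4, 5, 6, 7}
Sat(~valid) = {0, 2, 3, 4, 6, 7, 9}
Sat(~req) = {0, 3, 4, 5, 7, 8, 9}
Sat(AX ~req) = {s : every successor in {0, 3, 4, 5, 7, 8, 9}} = {0, 1, 2, 3, 6, 9}
A[~valid U AX ~req]: least fixpoint, start Z0 = Sat(AX ~req) = {0, 1, 2, 3, 6, 9}, add states in Sat(~valid) with every successor in Z. Z1 = {0, 1, 2, 3, 4, 6, 9}; Z2 = {0, 1, 2, 3, 4, 6, 7, 9}; fixed.
Sat(A[~valid U AX ~req]) = {0, 1, 2, 3, 4, 6, 7, 9}
A[~halt U A[~valid U AX ~req]]: least fixpoint, start Z0 = Sat(A[~valid U AX ~req]) = {0, 1, 2, 3, 4, 6, 7, 9}, add states in Sat(~halt) with every successor in Z. Z1 = {0, 1, 2, 3, 4, 5, 6, 7, 9}; fixed.
Sat(A[~halt U A[~valid U AX ~req]]) = {0, 1, 2, 3, 4, 5, 6, 7, 9}
8 ∉ Sat(A[~halt U A[~valid U AX ~req]]) = {0, 1, 2, 3, 4, 5, 6, 7, 9}, so the formula does not hold at 8.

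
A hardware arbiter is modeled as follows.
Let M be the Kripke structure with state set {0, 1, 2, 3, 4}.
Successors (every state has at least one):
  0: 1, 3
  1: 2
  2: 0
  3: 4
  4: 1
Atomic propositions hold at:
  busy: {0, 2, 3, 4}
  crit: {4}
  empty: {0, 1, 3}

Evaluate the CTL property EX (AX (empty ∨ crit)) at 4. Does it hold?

Sat(empty ∨ crit) = {0, 1, 3, 4}
Sat(AX (empty ∨ crit)) = {s : every successor in {0, 1, 3, 4}} = {0, 2, 3, 4}
Sat(EX (AX (empty ∨ crit))) = {s : some successor in {0, 2, 3, 4}} = {0, 1, 2, 3}
4 ∉ Sat(EX (AX (empty ∨ crit))) = {0, 1, 2, 3}, so the formula does not hold at 4.

No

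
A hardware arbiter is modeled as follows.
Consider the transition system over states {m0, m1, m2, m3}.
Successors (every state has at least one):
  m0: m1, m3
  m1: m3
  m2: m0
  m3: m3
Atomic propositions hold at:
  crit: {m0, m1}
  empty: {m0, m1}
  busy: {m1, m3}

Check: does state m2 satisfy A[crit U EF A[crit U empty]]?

Yes

A[crit U empty]: least fixpoint, start Z0 = Sat(empty) = {m0, m1}, add states in Sat(crit) with every successor in Z. Already a fixed point.
Sat(A[crit U empty]) = {m0, m1}
EF A[crit U empty]: least fixpoint, start Z0 = {m0, m1}, add states with some successor in Z. Z1 = {m0, m1, m2}; fixed.
Sat(EF A[crit U empty]) = {m0, m1, m2}
A[crit U EF A[crit U empty]]: least fixpoint, start Z0 = Sat(EF A[crit U empty]) = {m0, m1, m2}, add states in Sat(crit) with every successor in Z. Already a fixed point.
Sat(A[crit U EF A[crit U empty]]) = {m0, m1, m2}
m2 ∈ Sat(A[crit U EF A[crit U empty]]) = {m0, m1, m2}, so the formula holds at m2.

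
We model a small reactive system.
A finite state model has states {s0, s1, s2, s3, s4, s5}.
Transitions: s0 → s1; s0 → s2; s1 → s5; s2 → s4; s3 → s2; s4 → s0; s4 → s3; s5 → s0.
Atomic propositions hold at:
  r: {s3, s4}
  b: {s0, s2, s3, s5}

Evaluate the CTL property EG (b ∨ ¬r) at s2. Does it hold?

No

Sat(¬r) = {s0, s1, s2, s5}
Sat(b ∨ ¬r) = {s0, s1, s2, s3, s5}
EG (b ∨ ¬r): greatest fixpoint, start Z0 = {s0, s1, s2, s3, s5}, keep only states in Sat with some successor in Z. Z1 = {s0, s1, s3, s5}; Z2 = {s0, s1, s5}; fixed.
Sat(EG (b ∨ ¬r)) = {s0, s1, s5}
s2 ∉ Sat(EG (b ∨ ¬r)) = {s0, s1, s5}, so the formula does not hold at s2.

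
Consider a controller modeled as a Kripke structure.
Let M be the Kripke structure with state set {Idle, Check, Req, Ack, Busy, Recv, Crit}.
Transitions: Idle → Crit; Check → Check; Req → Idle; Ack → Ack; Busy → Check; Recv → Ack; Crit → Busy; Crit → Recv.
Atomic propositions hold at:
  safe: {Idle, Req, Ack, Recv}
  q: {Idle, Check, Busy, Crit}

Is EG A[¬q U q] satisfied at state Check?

Sat(¬q) = {Req, Ack, Recv}
A[¬q U q]: least fixpoint, start Z0 = Sat(q) = {Idle, Check, Busy, Crit}, add states in Sat(¬q) with every successor in Z. Z1 = {Idle, Check, Req, Busy, Crit}; fixed.
Sat(A[¬q U q]) = {Idle, Check, Req, Busy, Crit}
EG A[¬q U q]: greatest fixpoint, start Z0 = {Idle, Check, Req, Busy, Crit}, keep only states in Sat with some successor in Z. Already a fixed point.
Sat(EG A[¬q U q]) = {Idle, Check, Req, Busy, Crit}
Check ∈ Sat(EG A[¬q U q]) = {Idle, Check, Req, Busy, Crit}, so the formula holds at Check.

Yes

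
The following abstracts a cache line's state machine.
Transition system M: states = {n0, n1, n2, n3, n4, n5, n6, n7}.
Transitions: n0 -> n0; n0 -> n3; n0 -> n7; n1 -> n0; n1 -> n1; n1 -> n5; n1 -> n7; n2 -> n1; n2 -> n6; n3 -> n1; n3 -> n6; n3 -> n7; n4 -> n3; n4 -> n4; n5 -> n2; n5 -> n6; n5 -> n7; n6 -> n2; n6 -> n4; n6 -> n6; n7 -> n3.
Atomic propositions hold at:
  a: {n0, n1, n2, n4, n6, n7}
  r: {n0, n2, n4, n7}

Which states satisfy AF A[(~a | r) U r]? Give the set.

Sat(~a) = {n3, n5}
Sat(~a | r) = {n0, n2, n3, n4, n5, n7}
A[(~a | r) U r]: least fixpoint, start Z0 = Sat(r) = {n0, n2, n4, n7}, add states in Sat(~a | r) with every successor in Z. Already a fixed point.
Sat(A[(~a | r) U r]) = {n0, n2, n4, n7}
AF A[(~a | r) U r]: least fixpoint, start Z0 = {n0, n2, n4, n7}, add states with every successor in Z. Already a fixed point.
Sat(AF A[(~a | r) U r]) = {n0, n2, n4, n7}

{n0, n2, n4, n7}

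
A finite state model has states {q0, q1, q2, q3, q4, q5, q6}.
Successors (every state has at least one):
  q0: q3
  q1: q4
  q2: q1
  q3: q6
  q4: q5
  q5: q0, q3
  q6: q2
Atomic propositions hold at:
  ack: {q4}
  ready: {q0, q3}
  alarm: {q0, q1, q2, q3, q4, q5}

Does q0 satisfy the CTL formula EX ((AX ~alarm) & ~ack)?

Yes

Sat(~alarm) = {q6}
Sat(AX ~alarm) = {s : every successor in {q6}} = {q3}
Sat(~ack) = {q0, q1, q2, q3, q5, q6}
Sat((AX ~alarm) & ~ack) = {q3}
Sat(EX ((AX ~alarm) & ~ack)) = {s : some successor in {q3}} = {q0, q5}
q0 ∈ Sat(EX ((AX ~alarm) & ~ack)) = {q0, q5}, so the formula holds at q0.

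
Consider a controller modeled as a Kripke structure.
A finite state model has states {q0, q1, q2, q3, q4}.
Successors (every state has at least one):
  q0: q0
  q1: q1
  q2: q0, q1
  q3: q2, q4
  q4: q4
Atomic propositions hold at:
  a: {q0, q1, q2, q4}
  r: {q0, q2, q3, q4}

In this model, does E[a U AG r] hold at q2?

Yes

AG r: greatest fixpoint, start Z0 = {q0, q2, q3, q4}, keep only states in Sat with every successor in Z. Z1 = {q0, q3, q4}; Z2 = {q0, q4}; fixed.
Sat(AG r) = {q0, q4}
E[a U AG r]: least fixpoint, start Z0 = Sat(AG r) = {q0, q4}, add states in Sat(a) with some successor in Z. Z1 = {q0, q2, q4}; fixed.
Sat(E[a U AG r]) = {q0, q2, q4}
q2 ∈ Sat(E[a U AG r]) = {q0, q2, q4}, so the formula holds at q2.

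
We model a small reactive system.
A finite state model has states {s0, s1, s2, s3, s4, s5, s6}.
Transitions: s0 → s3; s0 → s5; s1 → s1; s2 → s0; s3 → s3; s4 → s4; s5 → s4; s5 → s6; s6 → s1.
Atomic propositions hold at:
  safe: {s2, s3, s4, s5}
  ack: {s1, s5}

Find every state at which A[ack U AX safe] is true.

{s0, s3, s4}

Sat(AX safe) = {s : every successor in {s2, s3, s4, s5}} = {s0, s3, s4}
A[ack U AX safe]: least fixpoint, start Z0 = Sat(AX safe) = {s0, s3, s4}, add states in Sat(ack) with every successor in Z. Already a fixed point.
Sat(A[ack U AX safe]) = {s0, s3, s4}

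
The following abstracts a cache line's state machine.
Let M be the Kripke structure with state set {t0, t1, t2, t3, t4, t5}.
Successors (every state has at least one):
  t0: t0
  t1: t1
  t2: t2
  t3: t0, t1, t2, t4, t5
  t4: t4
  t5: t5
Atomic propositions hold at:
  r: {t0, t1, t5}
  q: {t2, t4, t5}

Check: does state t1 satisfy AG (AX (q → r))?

Sat(q → r) = {t0, t1, t3, t5}
Sat(AX (q → r)) = {s : every successor in {t0, t1, t3, t5}} = {t0, t1, t5}
AG (AX (q → r)): greatest fixpoint, start Z0 = {t0, t1, t5}, keep only states in Sat with every successor in Z. Already a fixed point.
Sat(AG (AX (q → r))) = {t0, t1, t5}
t1 ∈ Sat(AG (AX (q → r))) = {t0, t1, t5}, so the formula holds at t1.

Yes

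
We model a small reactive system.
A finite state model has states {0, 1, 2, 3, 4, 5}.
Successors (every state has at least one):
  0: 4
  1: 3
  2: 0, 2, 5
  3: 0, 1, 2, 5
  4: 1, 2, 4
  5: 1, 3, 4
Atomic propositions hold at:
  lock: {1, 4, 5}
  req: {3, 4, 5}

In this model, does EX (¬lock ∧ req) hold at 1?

Sat(¬lock) = {0, 2, 3}
Sat(¬lock ∧ req) = {3}
Sat(EX (¬lock ∧ req)) = {s : some successor in {3}} = {1, 5}
1 ∈ Sat(EX (¬lock ∧ req)) = {1, 5}, so the formula holds at 1.

Yes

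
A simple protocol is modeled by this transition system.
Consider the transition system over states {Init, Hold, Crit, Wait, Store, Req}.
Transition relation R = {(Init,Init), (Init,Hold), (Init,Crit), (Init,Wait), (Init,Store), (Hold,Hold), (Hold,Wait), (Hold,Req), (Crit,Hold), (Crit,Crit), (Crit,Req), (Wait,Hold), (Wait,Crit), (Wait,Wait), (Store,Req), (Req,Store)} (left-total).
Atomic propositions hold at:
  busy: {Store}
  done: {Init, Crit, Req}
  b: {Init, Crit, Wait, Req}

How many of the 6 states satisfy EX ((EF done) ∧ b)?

5

EF done: least fixpoint, start Z0 = {Init, Crit, Req}, add states with some successor in Z. Z1 = {Init, Hold, Crit, Wait, Store, Req}; fixed.
Sat(EF done) = {Init, Hold, Crit, Wait, Store, Req}
Sat((EF done) ∧ b) = {Init, Crit, Wait, Req}
Sat(EX ((EF done) ∧ b)) = {s : some successor in {Init, Crit, Wait, Req}} = {Init, Hold, Crit, Wait, Store}
|Sat(EX ((EF done) ∧ b))| = |{Init, Hold, Crit, Wait, Store}| = 5.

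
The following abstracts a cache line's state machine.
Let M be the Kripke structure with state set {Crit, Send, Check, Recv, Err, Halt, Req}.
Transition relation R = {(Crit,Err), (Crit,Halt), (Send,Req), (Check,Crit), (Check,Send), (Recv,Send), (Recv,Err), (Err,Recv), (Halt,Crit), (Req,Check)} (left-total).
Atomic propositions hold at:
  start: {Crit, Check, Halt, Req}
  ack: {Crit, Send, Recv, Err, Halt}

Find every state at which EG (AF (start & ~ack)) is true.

Sat(~ack) = {Check, Req}
Sat(start & ~ack) = {Check, Req}
AF (start & ~ack): least fixpoint, start Z0 = {Check, Req}, add states with every successor in Z. Z1 = {Send, Check, Req}; fixed.
Sat(AF (start & ~ack)) = {Send, Check, Req}
EG (AF (start & ~ack)): greatest fixpoint, start Z0 = {Send, Check, Req}, keep only states in Sat with some successor in Z. Already a fixed point.
Sat(EG (AF (start & ~ack))) = {Send, Check, Req}

{Send, Check, Req}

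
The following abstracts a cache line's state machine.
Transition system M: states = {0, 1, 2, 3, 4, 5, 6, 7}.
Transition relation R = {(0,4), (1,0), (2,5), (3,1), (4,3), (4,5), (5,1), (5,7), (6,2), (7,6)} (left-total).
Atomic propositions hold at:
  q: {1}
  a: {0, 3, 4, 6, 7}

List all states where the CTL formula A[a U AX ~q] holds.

Sat(~q) = {0, 2, 3, 4, 5, 6, 7}
Sat(AX ~q) = {s : every successor in {0, 2, 3, 4, 5, 6, 7}} = {0, 1, 2, 4, 6, 7}
A[a U AX ~q]: least fixpoint, start Z0 = Sat(AX ~q) = {0, 1, 2, 4, 6, 7}, add states in Sat(a) with every successor in Z. Z1 = {0, 1, 2, 3, 4, 6, 7}; fixed.
Sat(A[a U AX ~q]) = {0, 1, 2, 3, 4, 6, 7}

{0, 1, 2, 3, 4, 6, 7}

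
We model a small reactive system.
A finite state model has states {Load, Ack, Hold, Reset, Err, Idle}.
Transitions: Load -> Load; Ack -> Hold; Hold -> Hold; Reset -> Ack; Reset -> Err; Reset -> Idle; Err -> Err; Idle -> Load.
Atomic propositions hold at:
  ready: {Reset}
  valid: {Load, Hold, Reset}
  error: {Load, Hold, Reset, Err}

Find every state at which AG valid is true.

AG valid: greatest fixpoint, start Z0 = {Load, Hold, Reset}, keep only states in Sat with every successor in Z. Z1 = {Load, Hold}; fixed.
Sat(AG valid) = {Load, Hold}

{Load, Hold}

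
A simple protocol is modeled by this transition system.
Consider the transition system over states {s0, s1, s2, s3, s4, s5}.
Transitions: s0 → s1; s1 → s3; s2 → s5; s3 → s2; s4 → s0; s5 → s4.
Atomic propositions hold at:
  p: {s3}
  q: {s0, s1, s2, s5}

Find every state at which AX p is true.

{s1}

Sat(AX p) = {s : every successor in {s3}} = {s1}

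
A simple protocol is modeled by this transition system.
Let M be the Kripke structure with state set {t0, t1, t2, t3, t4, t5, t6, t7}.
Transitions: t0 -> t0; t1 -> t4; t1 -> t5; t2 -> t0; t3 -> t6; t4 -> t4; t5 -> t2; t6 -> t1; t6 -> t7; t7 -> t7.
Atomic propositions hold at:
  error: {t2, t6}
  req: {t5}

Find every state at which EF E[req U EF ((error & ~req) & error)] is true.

{t1, t2, t3, t5, t6}

Sat(~req) = {t0, t1, t2, t3, t4, t6, t7}
Sat(error & ~req) = {t2, t6}
Sat((error & ~req) & error) = {t2, t6}
EF ((error & ~req) & error): least fixpoint, start Z0 = {t2, t6}, add states with some successor in Z. Z1 = {t2, t3, t5, t6}; Z2 = {t1, t2, t3, t5, t6}; fixed.
Sat(EF ((error & ~req) & error)) = {t1, t2, t3, t5, t6}
E[req U EF ((error & ~req) & error)]: least fixpoint, start Z0 = Sat(EF ((error & ~req) & error)) = {t1, t2, t3, t5, t6}, add states in Sat(req) with some successor in Z. Already a fixed point.
Sat(E[req U EF ((error & ~req) & error)]) = {t1, t2, t3, t5, t6}
EF E[req U EF ((error & ~req) & error)]: least fixpoint, start Z0 = {t1, t2, t3, t5, t6}, add states with some successor in Z. Already a fixed point.
Sat(EF E[req U EF ((error & ~req) & error)]) = {t1, t2, t3, t5, t6}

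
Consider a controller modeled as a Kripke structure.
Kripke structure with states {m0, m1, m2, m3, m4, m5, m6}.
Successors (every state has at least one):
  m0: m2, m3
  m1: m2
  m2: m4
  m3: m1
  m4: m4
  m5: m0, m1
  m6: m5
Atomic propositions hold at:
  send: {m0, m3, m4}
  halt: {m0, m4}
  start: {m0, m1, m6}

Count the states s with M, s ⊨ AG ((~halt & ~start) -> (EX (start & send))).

1

Sat(~halt) = {m1, m2, m3, m5, m6}
Sat(~start) = {m2, m3, m4, m5}
Sat(~halt & ~start) = {m2, m3, m5}
Sat(start & send) = {m0}
Sat(EX (start & send)) = {s : some successor in {m0}} = {m5}
Sat((~halt & ~start) -> (EX (start & send))) = {m0, m1, m4, m5, m6}
AG ((~halt & ~start) -> (EX (start & send))): greatest fixpoint, start Z0 = {m0, m1, m4, m5, m6}, keep only states in Sat with every successor in Z. Z1 = {m4, m5, m6}; Z2 = {m4, m6}; Z3 = {m4}; fixed.
Sat(AG ((~halt & ~start) -> (EX (start & send)))) = {m4}
|Sat(AG ((~halt & ~start) -> (EX (start & send))))| = |{m4}| = 1.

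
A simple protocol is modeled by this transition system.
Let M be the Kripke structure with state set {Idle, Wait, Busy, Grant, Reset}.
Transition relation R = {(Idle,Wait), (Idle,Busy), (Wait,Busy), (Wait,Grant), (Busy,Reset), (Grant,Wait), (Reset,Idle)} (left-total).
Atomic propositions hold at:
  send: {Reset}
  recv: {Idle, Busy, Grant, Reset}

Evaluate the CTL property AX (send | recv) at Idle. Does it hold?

Sat(send | recv) = {Idle, Busy, Grant, Reset}
Sat(AX (send | recv)) = {s : every successor in {Idle, Busy, Grant, Reset}} = {Wait, Busy, Reset}
Idle ∉ Sat(AX (send | recv)) = {Wait, Busy, Reset}, so the formula does not hold at Idle.

No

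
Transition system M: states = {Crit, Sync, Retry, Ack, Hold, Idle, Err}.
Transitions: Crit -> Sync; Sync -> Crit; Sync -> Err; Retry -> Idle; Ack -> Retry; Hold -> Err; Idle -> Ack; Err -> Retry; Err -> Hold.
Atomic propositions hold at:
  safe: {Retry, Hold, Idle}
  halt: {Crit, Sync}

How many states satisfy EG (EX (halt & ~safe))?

Sat(~safe) = {Crit, Sync, Ack, Err}
Sat(halt & ~safe) = {Crit, Sync}
Sat(EX (halt & ~safe)) = {s : some successor in {Crit, Sync}} = {Crit, Sync}
EG (EX (halt & ~safe)): greatest fixpoint, start Z0 = {Crit, Sync}, keep only states in Sat with some successor in Z. Already a fixed point.
Sat(EG (EX (halt & ~safe))) = {Crit, Sync}
|Sat(EG (EX (halt & ~safe)))| = |{Crit, Sync}| = 2.

2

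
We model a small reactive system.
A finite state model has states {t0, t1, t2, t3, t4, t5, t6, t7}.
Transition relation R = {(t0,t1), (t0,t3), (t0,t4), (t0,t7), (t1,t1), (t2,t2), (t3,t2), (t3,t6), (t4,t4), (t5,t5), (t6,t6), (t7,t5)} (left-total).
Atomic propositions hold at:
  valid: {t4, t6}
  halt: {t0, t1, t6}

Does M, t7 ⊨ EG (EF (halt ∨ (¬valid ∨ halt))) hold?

Sat(¬valid) = {t0, t1, t2, t3, t5, t7}
Sat(¬valid ∨ halt) = {t0, t1, t2, t3, t5, t6, t7}
Sat(halt ∨ (¬valid ∨ halt)) = {t0, t1, t2, t3, t5, t6, t7}
EF (halt ∨ (¬valid ∨ halt)): least fixpoint, start Z0 = {t0, t1, t2, t3, t5, t6, t7}, add states with some successor in Z. Already a fixed point.
Sat(EF (halt ∨ (¬valid ∨ halt))) = {t0, t1, t2, t3, t5, t6, t7}
EG (EF (halt ∨ (¬valid ∨ halt))): greatest fixpoint, start Z0 = {t0, t1, t2, t3, t5, t6, t7}, keep only states in Sat with some successor in Z. Already a fixed point.
Sat(EG (EF (halt ∨ (¬valid ∨ halt)))) = {t0, t1, t2, t3, t5, t6, t7}
t7 ∈ Sat(EG (EF (halt ∨ (¬valid ∨ halt)))) = {t0, t1, t2, t3, t5, t6, t7}, so the formula holds at t7.

Yes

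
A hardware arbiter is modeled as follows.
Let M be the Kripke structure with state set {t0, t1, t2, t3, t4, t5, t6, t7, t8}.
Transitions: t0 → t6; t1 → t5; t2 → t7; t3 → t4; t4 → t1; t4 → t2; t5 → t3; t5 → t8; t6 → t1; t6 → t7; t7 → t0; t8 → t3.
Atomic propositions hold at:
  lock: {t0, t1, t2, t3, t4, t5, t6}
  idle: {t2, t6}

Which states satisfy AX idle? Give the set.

{t0}

Sat(AX idle) = {s : every successor in {t2, t6}} = {t0}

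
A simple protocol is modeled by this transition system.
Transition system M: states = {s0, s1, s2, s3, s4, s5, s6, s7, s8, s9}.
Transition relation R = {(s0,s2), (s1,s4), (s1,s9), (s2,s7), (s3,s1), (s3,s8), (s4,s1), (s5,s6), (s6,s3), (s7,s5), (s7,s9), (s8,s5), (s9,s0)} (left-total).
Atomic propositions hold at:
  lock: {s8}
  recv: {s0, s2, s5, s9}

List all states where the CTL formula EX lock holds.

{s3}

Sat(EX lock) = {s : some successor in {s8}} = {s3}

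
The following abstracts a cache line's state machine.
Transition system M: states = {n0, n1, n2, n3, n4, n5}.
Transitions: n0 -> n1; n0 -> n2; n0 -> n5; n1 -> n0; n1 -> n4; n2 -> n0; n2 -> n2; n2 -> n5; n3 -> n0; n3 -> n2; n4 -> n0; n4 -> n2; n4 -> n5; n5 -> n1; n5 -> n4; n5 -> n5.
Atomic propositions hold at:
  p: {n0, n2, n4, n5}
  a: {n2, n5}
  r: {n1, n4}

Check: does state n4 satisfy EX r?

No

Sat(EX r) = {s : some successor in {n1, n4}} = {n0, n1, n5}
n4 ∉ Sat(EX r) = {n0, n1, n5}, so the formula does not hold at n4.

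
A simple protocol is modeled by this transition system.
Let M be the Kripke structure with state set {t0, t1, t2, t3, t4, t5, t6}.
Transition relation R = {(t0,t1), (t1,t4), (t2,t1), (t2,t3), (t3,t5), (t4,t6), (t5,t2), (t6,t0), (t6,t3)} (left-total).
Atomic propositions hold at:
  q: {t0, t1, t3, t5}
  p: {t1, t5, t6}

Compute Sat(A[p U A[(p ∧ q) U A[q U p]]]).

Sat(p ∧ q) = {t1, t5}
A[q U p]: least fixpoint, start Z0 = Sat(p) = {t1, t5, t6}, add states in Sat(q) with every successor in Z. Z1 = {t0, t1, t3, t5, t6}; fixed.
Sat(A[q U p]) = {t0, t1, t3, t5, t6}
A[(p ∧ q) U A[q U p]]: least fixpoint, start Z0 = Sat(A[q U p]) = {t0, t1, t3, t5, t6}, add states in Sat(p ∧ q) with every successor in Z. Already a fixed point.
Sat(A[(p ∧ q) U A[q U p]]) = {t0, t1, t3, t5, t6}
A[p U A[(p ∧ q) U A[q U p]]]: least fixpoint, start Z0 = Sat(A[(p ∧ q) U A[q U p]]) = {t0, t1, t3, t5, t6}, add states in Sat(p) with every successor in Z. Already a fixed point.
Sat(A[p U A[(p ∧ q) U A[q U p]]]) = {t0, t1, t3, t5, t6}

{t0, t1, t3, t5, t6}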